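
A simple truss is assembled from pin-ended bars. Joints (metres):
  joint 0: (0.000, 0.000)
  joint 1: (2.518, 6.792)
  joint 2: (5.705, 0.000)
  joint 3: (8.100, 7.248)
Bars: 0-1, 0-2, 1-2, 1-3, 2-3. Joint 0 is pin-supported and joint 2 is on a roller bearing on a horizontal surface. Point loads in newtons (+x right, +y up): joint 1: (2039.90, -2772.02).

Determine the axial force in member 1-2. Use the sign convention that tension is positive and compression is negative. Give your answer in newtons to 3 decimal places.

N=4 nodes, M=5 members, R=3 reactions → 2N=8, M+R=8
member 0 (0-1): L=7.2437, (cx,cy)=(0.3476,0.9376)
member 1 (0-2): L=5.7050, (cx,cy)=(1.0000,0.0000)
member 2 (1-2): L=7.5025, (cx,cy)=(0.4248,-0.9053)
member 3 (1-3): L=5.6006, (cx,cy)=(0.9967,0.0814)
member 4 (2-3): L=7.6334, (cx,cy)=(0.3138,0.9495)
solve A·x = −loads:
  F[0-1] = +938.5601 N (tension)
  F[0-2] = +1713.6461 N (tension)
  F[1-2] = -4034.1114 N (compression)
  F[1-3] = -0.0000 N (compression)
  F[2-3] = -0.0000 N (compression)
  Rx@0 = -2039.9000 N
  Ry@0 = -880.0303 N
  Ry@2 = +3652.0503 N

-4034.111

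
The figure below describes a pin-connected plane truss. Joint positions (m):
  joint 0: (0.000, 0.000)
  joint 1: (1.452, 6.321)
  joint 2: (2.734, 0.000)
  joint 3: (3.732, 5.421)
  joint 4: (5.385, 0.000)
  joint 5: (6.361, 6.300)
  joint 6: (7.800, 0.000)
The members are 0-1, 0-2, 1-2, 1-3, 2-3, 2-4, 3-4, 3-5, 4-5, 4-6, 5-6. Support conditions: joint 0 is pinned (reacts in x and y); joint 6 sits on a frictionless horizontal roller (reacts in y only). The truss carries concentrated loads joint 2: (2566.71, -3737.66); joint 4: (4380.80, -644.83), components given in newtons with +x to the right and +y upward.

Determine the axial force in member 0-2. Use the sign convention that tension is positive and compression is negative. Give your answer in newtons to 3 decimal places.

N=7 nodes, M=11 members, R=3 reactions → 2N=14, M+R=14
member 0 (0-1): L=6.4856, (cx,cy)=(0.2239,0.9746)
member 1 (0-2): L=2.7340, (cx,cy)=(1.0000,0.0000)
member 2 (1-2): L=6.4497, (cx,cy)=(0.1988,-0.9800)
member 3 (1-3): L=2.4512, (cx,cy)=(0.9302,-0.3672)
member 4 (2-3): L=5.5121, (cx,cy)=(0.1811,0.9835)
member 5 (2-4): L=2.6510, (cx,cy)=(1.0000,0.0000)
member 6 (3-4): L=5.6674, (cx,cy)=(0.2917,-0.9565)
member 7 (3-5): L=2.7721, (cx,cy)=(0.9484,0.3171)
member 8 (4-5): L=6.3752, (cx,cy)=(0.1531,0.9882)
member 9 (4-6): L=2.4150, (cx,cy)=(1.0000,0.0000)
member 10 (5-6): L=6.4623, (cx,cy)=(0.2227,-0.9749)
solve A·x = −loads:
  F[0-1] = -2695.6354 N (compression)
  F[0-2] = +7551.0080 N (tension)
  F[1-2] = +3178.2193 N (tension)
  F[1-3] = -1327.9825 N (compression)
  F[2-3] = +633.3249 N (tension)
  F[2-4] = +5501.3624 N (tension)
  F[3-4] = -1408.9679 N (compression)
  F[3-5] = -748.2255 N (compression)
  F[4-5] = +2016.3049 N (tension)
  F[4-6] = +400.9279 N (tension)
  F[5-6] = -1800.4848 N (compression)
  Rx@0 = -6947.5100 N
  Ry@0 = +2627.2115 N
  Ry@6 = +1755.2785 N

7551.008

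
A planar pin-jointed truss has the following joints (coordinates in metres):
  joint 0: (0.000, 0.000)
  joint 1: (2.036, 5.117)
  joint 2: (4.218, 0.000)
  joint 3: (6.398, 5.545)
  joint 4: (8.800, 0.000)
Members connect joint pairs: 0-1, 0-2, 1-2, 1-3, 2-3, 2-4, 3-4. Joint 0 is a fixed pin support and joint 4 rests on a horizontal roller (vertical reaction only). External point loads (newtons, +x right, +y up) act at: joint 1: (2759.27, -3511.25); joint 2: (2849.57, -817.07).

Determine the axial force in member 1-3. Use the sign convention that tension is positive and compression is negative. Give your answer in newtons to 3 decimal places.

N=5 nodes, M=7 members, R=3 reactions → 2N=10, M+R=10
member 0 (0-1): L=5.5072, (cx,cy)=(0.3697,0.9292)
member 1 (0-2): L=4.2180, (cx,cy)=(1.0000,0.0000)
member 2 (1-2): L=5.5628, (cx,cy)=(0.3922,-0.9199)
member 3 (1-3): L=4.3829, (cx,cy)=(0.9952,0.0977)
member 4 (2-3): L=5.9581, (cx,cy)=(0.3659,0.9307)
member 5 (2-4): L=4.5820, (cx,cy)=(1.0000,0.0000)
member 6 (3-4): L=6.0429, (cx,cy)=(0.3975,-0.9176)
solve A·x = −loads:
  F[0-1] = -1635.7454 N (compression)
  F[0-2] = +6213.5742 N (tension)
  F[1-2] = -2422.3706 N (compression)
  F[1-3] = -2425.4259 N (compression)
  F[2-3] = +3272.2065 N (tension)
  F[2-4] = +1216.5794 N (tension)
  F[3-4] = -3060.6438 N (compression)
  Rx@0 = -5608.8400 N
  Ry@0 = +1519.8551 N
  Ry@4 = +2808.4649 N

-2425.426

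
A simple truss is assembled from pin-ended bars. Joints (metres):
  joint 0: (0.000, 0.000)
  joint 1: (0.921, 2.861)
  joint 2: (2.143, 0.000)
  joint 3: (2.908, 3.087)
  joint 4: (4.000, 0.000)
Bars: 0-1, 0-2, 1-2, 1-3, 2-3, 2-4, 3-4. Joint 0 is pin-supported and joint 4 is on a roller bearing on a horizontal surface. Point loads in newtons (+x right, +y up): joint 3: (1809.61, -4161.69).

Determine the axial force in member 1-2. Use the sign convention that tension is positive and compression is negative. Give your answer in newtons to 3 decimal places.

N=5 nodes, M=7 members, R=3 reactions → 2N=10, M+R=10
member 0 (0-1): L=3.0056, (cx,cy)=(0.3064,0.9519)
member 1 (0-2): L=2.1430, (cx,cy)=(1.0000,0.0000)
member 2 (1-2): L=3.1110, (cx,cy)=(0.3928,-0.9196)
member 3 (1-3): L=1.9998, (cx,cy)=(0.9936,0.1130)
member 4 (2-3): L=3.1804, (cx,cy)=(0.2405,0.9706)
member 5 (2-4): L=1.8570, (cx,cy)=(1.0000,0.0000)
member 6 (3-4): L=3.2745, (cx,cy)=(0.3335,-0.9428)
solve A·x = −loads:
  F[0-1] = +273.5864 N (tension)
  F[0-2] = +1725.7751 N (tension)
  F[1-2] = -260.1775 N (compression)
  F[1-3] = +187.2305 N (tension)
  F[2-3] = +246.5035 N (tension)
  F[2-4] = +1564.2856 N (tension)
  F[3-4] = -4690.6388 N (compression)
  Rx@0 = -1809.6100 N
  Ry@0 = -260.4251 N
  Ry@4 = +4422.1151 N

-260.177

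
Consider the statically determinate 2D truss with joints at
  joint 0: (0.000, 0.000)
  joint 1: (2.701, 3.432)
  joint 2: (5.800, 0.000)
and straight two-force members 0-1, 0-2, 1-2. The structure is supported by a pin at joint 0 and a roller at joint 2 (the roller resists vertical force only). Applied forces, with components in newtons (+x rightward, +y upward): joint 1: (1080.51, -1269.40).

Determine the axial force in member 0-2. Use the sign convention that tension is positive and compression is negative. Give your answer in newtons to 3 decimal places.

1111.116

N=3 nodes, M=3 members, R=3 reactions → 2N=6, M+R=6
member 0 (0-1): L=4.3674, (cx,cy)=(0.6184,0.7858)
member 1 (0-2): L=5.8000, (cx,cy)=(1.0000,0.0000)
member 2 (1-2): L=4.6241, (cx,cy)=(0.6702,-0.7422)
solve A·x = −loads:
  F[0-1] = -49.4890 N (compression)
  F[0-2] = +1111.1164 N (tension)
  F[1-2] = -1657.9310 N (compression)
  Rx@0 = -1080.5100 N
  Ry@0 = +38.8897 N
  Ry@2 = +1230.5103 N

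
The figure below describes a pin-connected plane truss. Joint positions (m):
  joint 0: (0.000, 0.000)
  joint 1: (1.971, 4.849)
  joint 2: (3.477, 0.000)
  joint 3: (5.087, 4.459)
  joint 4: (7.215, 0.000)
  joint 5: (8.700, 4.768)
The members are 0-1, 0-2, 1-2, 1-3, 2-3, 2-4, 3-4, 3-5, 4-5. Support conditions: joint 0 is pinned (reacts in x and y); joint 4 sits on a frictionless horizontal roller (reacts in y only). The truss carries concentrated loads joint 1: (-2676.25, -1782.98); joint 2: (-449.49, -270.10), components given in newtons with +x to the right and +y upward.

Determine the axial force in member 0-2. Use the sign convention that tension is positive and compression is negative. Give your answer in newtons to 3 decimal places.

N=6 nodes, M=9 members, R=3 reactions → 2N=12, M+R=12
member 0 (0-1): L=5.2343, (cx,cy)=(0.3766,0.9264)
member 1 (0-2): L=3.4770, (cx,cy)=(1.0000,0.0000)
member 2 (1-2): L=5.0775, (cx,cy)=(0.2966,-0.9550)
member 3 (1-3): L=3.1403, (cx,cy)=(0.9923,-0.1242)
member 4 (2-3): L=4.7408, (cx,cy)=(0.3396,0.9406)
member 5 (2-4): L=3.7380, (cx,cy)=(1.0000,0.0000)
member 6 (3-4): L=4.9408, (cx,cy)=(0.4307,-0.9025)
member 7 (3-5): L=3.6262, (cx,cy)=(0.9964,0.0852)
member 8 (4-5): L=4.9939, (cx,cy)=(0.2974,0.9548)
solve A·x = −loads:
  F[0-1] = -3491.4662 N (compression)
  F[0-2] = -1811.0061 N (compression)
  F[1-2] = +1395.7027 N (tension)
  F[1-3] = +954.9385 N (tension)
  F[2-3] = -1129.9535 N (compression)
  F[2-4] = -563.8041 N (compression)
  F[3-4] = +1309.0312 N (tension)
  F[3-5] = +0.0000 N (tension)
  F[4-5] = -0.0000 N (compression)
  Rx@0 = +3125.7400 N
  Ry@0 = +3234.4722 N
  Ry@4 = -1181.3922 N

-1811.006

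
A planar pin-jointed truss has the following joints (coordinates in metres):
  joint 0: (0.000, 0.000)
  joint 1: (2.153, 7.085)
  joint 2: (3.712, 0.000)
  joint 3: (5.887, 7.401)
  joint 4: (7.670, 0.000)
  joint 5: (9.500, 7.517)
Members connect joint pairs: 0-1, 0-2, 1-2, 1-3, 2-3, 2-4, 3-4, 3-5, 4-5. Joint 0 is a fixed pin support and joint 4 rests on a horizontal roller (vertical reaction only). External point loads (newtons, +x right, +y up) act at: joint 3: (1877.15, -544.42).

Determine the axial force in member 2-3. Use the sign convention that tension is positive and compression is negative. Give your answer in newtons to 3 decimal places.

1679.567

N=6 nodes, M=9 members, R=3 reactions → 2N=12, M+R=12
member 0 (0-1): L=7.4049, (cx,cy)=(0.2908,0.9568)
member 1 (0-2): L=3.7120, (cx,cy)=(1.0000,0.0000)
member 2 (1-2): L=7.2545, (cx,cy)=(0.2149,-0.9766)
member 3 (1-3): L=3.7473, (cx,cy)=(0.9964,0.0843)
member 4 (2-3): L=7.7140, (cx,cy)=(0.2820,0.9594)
member 5 (2-4): L=3.9580, (cx,cy)=(1.0000,0.0000)
member 6 (3-4): L=7.6127, (cx,cy)=(0.2342,-0.9722)
member 7 (3-5): L=3.6149, (cx,cy)=(0.9995,0.0321)
member 8 (4-5): L=7.7365, (cx,cy)=(0.2365,0.9716)
solve A·x = −loads:
  F[0-1] = +1760.8282 N (tension)
  F[0-2] = +1365.1836 N (tension)
  F[1-2] = -1649.9734 N (compression)
  F[1-3] = +869.6452 N (tension)
  F[2-3] = +1679.5674 N (tension)
  F[2-4] = +537.0386 N (tension)
  F[3-4] = -2292.9546 N (compression)
  F[3-5] = +0.0000 N (tension)
  F[4-5] = +0.0000 N (tension)
  Rx@0 = -1877.1500 N
  Ry@0 = -1684.7570 N
  Ry@4 = +2229.1770 N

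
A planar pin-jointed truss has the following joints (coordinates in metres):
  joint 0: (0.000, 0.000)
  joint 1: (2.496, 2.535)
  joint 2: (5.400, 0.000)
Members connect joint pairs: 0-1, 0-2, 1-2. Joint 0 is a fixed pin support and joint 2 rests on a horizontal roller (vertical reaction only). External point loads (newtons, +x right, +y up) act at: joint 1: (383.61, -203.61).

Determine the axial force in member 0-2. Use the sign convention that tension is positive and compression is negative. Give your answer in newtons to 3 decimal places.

N=3 nodes, M=3 members, R=3 reactions → 2N=6, M+R=6
member 0 (0-1): L=3.5576, (cx,cy)=(0.7016,0.7126)
member 1 (0-2): L=5.4000, (cx,cy)=(1.0000,0.0000)
member 2 (1-2): L=3.8548, (cx,cy)=(0.7533,-0.6576)
solve A·x = −loads:
  F[0-1] = +99.0597 N (tension)
  F[0-2] = +314.1093 N (tension)
  F[1-2] = -416.9514 N (compression)
  Rx@0 = -383.6100 N
  Ry@0 = -70.5867 N
  Ry@2 = +274.1967 N

314.109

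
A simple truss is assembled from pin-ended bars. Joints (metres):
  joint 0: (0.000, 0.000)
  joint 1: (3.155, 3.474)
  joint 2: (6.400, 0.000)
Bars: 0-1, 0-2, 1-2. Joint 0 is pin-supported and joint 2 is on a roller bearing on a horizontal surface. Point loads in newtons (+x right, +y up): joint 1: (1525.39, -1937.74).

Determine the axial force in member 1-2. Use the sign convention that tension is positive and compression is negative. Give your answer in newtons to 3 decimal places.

-2440.187

N=3 nodes, M=3 members, R=3 reactions → 2N=6, M+R=6
member 0 (0-1): L=4.6928, (cx,cy)=(0.6723,0.7403)
member 1 (0-2): L=6.4000, (cx,cy)=(1.0000,0.0000)
member 2 (1-2): L=4.7538, (cx,cy)=(0.6826,-0.7308)
solve A·x = −loads:
  F[0-1] = -208.6974 N (compression)
  F[0-2] = +1665.6976 N (tension)
  F[1-2] = -2440.1874 N (compression)
  Rx@0 = -1525.3900 N
  Ry@0 = +154.4940 N
  Ry@2 = +1783.2460 N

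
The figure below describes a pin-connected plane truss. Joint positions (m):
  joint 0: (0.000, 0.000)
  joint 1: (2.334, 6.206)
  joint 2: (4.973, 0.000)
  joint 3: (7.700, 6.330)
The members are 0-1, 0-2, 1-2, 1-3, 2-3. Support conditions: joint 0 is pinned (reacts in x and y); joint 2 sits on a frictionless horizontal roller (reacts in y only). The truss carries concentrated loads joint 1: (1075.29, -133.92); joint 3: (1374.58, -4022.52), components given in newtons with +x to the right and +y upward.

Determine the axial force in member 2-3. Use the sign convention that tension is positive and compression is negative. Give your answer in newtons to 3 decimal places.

-4458.896

N=4 nodes, M=5 members, R=3 reactions → 2N=8, M+R=8
member 0 (0-1): L=6.6304, (cx,cy)=(0.3520,0.9360)
member 1 (0-2): L=4.9730, (cx,cy)=(1.0000,0.0000)
member 2 (1-2): L=6.7438, (cx,cy)=(0.3913,-0.9203)
member 3 (1-3): L=5.3674, (cx,cy)=(0.9997,0.0231)
member 4 (2-3): L=6.8924, (cx,cy)=(0.3957,0.9184)
solve A·x = −loads:
  F[0-1] = +5583.6782 N (tension)
  F[0-2] = +484.3270 N (tension)
  F[1-2] = -5745.8927 N (compression)
  F[1-3] = +3139.5895 N (tension)
  F[2-3] = -4458.8956 N (compression)
  Rx@0 = -2449.8700 N
  Ry@0 = -5226.2896 N
  Ry@2 = +9382.7296 N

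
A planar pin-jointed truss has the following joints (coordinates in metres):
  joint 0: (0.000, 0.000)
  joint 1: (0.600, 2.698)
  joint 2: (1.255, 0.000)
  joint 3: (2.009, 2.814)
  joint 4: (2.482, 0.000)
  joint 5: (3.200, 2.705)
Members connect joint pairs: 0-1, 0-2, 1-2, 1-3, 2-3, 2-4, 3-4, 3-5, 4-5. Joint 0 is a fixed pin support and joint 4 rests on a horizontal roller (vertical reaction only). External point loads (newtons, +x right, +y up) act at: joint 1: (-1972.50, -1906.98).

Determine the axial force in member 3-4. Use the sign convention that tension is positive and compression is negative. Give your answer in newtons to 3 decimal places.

1706.778

N=6 nodes, M=9 members, R=3 reactions → 2N=12, M+R=12
member 0 (0-1): L=2.7639, (cx,cy)=(0.2171,0.9762)
member 1 (0-2): L=1.2550, (cx,cy)=(1.0000,0.0000)
member 2 (1-2): L=2.7764, (cx,cy)=(0.2359,-0.9718)
member 3 (1-3): L=1.4138, (cx,cy)=(0.9966,0.0821)
member 4 (2-3): L=2.9133, (cx,cy)=(0.2588,0.9659)
member 5 (2-4): L=1.2270, (cx,cy)=(1.0000,0.0000)
member 6 (3-4): L=2.8535, (cx,cy)=(0.1658,-0.9862)
member 7 (3-5): L=1.1960, (cx,cy)=(0.9958,-0.0911)
member 8 (4-5): L=2.7987, (cx,cy)=(0.2566,0.9665)
solve A·x = −loads:
  F[0-1] = -3677.8513 N (compression)
  F[0-2] = -1174.0985 N (compression)
  F[1-2] = +1795.6366 N (tension)
  F[1-3] = +753.0116 N (tension)
  F[2-3] = -1806.5042 N (compression)
  F[2-4] = -282.9202 N (compression)
  F[3-4] = +1706.7777 N (tension)
  F[3-5] = +0.0000 N (tension)
  F[4-5] = -0.0000 N (compression)
  Rx@0 = +1972.5000 N
  Ry@0 = +3590.1456 N
  Ry@4 = -1683.1656 N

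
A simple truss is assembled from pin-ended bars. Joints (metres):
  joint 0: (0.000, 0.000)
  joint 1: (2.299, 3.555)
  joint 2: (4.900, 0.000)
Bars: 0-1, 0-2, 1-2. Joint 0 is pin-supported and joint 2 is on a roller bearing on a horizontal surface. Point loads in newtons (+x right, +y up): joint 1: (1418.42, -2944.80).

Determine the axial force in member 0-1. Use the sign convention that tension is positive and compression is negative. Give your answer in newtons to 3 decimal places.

-636.017

N=3 nodes, M=3 members, R=3 reactions → 2N=6, M+R=6
member 0 (0-1): L=4.2336, (cx,cy)=(0.5430,0.8397)
member 1 (0-2): L=4.9000, (cx,cy)=(1.0000,0.0000)
member 2 (1-2): L=4.4049, (cx,cy)=(0.5905,-0.8071)
solve A·x = −loads:
  F[0-1] = -636.0172 N (compression)
  F[0-2] = +1763.8001 N (tension)
  F[1-2] = -2987.0740 N (compression)
  Rx@0 = -1418.4200 N
  Ry@0 = +534.0697 N
  Ry@2 = +2410.7303 N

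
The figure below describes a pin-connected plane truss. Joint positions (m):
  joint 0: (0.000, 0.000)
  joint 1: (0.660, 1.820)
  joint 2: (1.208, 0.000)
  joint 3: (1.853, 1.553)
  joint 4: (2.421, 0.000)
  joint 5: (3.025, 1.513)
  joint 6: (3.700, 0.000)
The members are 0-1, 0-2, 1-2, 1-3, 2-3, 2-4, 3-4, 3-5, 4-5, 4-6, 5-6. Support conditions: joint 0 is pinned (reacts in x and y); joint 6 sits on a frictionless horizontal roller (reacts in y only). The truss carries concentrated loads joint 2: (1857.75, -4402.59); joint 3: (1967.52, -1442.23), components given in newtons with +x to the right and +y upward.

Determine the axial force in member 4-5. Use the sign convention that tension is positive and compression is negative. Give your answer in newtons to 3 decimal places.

3123.102

N=7 nodes, M=11 members, R=3 reactions → 2N=14, M+R=14
member 0 (0-1): L=1.9360, (cx,cy)=(0.3409,0.9401)
member 1 (0-2): L=1.2080, (cx,cy)=(1.0000,0.0000)
member 2 (1-2): L=1.9007, (cx,cy)=(0.2883,-0.9575)
member 3 (1-3): L=1.2225, (cx,cy)=(0.9759,-0.2184)
member 4 (2-3): L=1.6816, (cx,cy)=(0.3836,0.9235)
member 5 (2-4): L=1.2130, (cx,cy)=(1.0000,0.0000)
member 6 (3-4): L=1.6536, (cx,cy)=(0.3435,-0.9392)
member 7 (3-5): L=1.1727, (cx,cy)=(0.9994,-0.0341)
member 8 (4-5): L=1.6291, (cx,cy)=(0.3708,0.9287)
member 9 (4-6): L=1.2790, (cx,cy)=(1.0000,0.0000)
member 10 (5-6): L=1.6567, (cx,cy)=(0.4074,-0.9132)
solve A·x = −loads:
  F[0-1] = -3041.5264 N (compression)
  F[0-2] = +4862.1673 N (tension)
  F[1-2] = +3461.7594 N (tension)
  F[1-3] = -2085.3098 N (compression)
  F[2-3] = +1177.9221 N (tension)
  F[2-4] = +3550.6846 N (tension)
  F[3-4] = -3088.4318 N (compression)
  F[3-5] = -2491.2875 N (compression)
  F[4-5] = +3123.1017 N (tension)
  F[4-6] = +1331.9303 N (tension)
  F[5-6] = -3269.1332 N (compression)
  Rx@0 = -3825.2700 N
  Ry@0 = +2859.3228 N
  Ry@6 = +2985.4972 N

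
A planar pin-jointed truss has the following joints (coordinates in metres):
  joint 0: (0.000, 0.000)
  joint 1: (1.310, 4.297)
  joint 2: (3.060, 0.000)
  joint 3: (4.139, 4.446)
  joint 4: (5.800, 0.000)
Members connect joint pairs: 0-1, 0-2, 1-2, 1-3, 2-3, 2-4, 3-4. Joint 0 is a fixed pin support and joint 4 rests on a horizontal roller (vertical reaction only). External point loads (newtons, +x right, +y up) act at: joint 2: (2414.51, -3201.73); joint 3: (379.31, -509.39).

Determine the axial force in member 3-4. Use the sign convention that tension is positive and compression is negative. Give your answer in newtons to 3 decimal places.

-2501.662

N=5 nodes, M=7 members, R=3 reactions → 2N=10, M+R=10
member 0 (0-1): L=4.4922, (cx,cy)=(0.2916,0.9565)
member 1 (0-2): L=3.0600, (cx,cy)=(1.0000,0.0000)
member 2 (1-2): L=4.6397, (cx,cy)=(0.3772,-0.9261)
member 3 (1-3): L=2.8329, (cx,cy)=(0.9986,0.0526)
member 4 (2-3): L=4.5751, (cx,cy)=(0.2358,0.9718)
member 5 (2-4): L=2.7400, (cx,cy)=(1.0000,0.0000)
member 6 (3-4): L=4.7461, (cx,cy)=(0.3500,-0.9368)
solve A·x = −loads:
  F[0-1] = -1429.8040 N (compression)
  F[0-2] = +3210.7699 N (tension)
  F[1-2] = +1422.5069 N (tension)
  F[1-3] = -954.8134 N (compression)
  F[2-3] = +1938.9868 N (tension)
  F[2-4] = +875.5034 N (tension)
  F[3-4] = -2501.6622 N (compression)
  Rx@0 = -2793.8200 N
  Ry@0 = +1367.6594 N
  Ry@4 = +2343.4606 N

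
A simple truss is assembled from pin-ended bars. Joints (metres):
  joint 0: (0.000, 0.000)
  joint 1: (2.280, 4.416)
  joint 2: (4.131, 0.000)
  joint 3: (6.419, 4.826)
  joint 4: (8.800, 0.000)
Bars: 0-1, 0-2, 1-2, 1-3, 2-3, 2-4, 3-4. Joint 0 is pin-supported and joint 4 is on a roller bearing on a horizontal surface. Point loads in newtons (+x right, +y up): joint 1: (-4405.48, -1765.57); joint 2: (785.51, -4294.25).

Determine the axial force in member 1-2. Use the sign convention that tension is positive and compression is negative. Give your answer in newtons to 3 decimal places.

4342.920

N=5 nodes, M=7 members, R=3 reactions → 2N=10, M+R=10
member 0 (0-1): L=4.9699, (cx,cy)=(0.4588,0.8886)
member 1 (0-2): L=4.1310, (cx,cy)=(1.0000,0.0000)
member 2 (1-2): L=4.7882, (cx,cy)=(0.3866,-0.9223)
member 3 (1-3): L=4.1593, (cx,cy)=(0.9951,0.0986)
member 4 (2-3): L=5.3409, (cx,cy)=(0.4284,0.9036)
member 5 (2-4): L=4.6690, (cx,cy)=(1.0000,0.0000)
member 6 (3-4): L=5.3814, (cx,cy)=(0.4425,-0.8968)
solve A·x = −loads:
  F[0-1] = -6524.3628 N (compression)
  F[0-2] = -626.8147 N (compression)
  F[1-2] = +4342.9196 N (tension)
  F[1-3] = -267.8308 N (compression)
  F[2-3] = +319.7815 N (tension)
  F[2-4] = +129.5345 N (tension)
  F[3-4] = -292.7663 N (compression)
  Rx@0 = +3619.9700 N
  Ry@0 = +5797.2692 N
  Ry@4 = +262.5508 N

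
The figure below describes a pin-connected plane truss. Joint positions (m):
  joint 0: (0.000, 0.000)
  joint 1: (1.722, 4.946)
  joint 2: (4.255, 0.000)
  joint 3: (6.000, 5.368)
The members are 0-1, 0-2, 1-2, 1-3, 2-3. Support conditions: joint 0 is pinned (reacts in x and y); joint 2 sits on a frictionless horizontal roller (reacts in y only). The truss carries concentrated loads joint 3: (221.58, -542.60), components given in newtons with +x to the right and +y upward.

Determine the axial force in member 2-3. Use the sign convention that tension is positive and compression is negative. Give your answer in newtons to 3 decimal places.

-613.196

N=4 nodes, M=5 members, R=3 reactions → 2N=8, M+R=8
member 0 (0-1): L=5.2372, (cx,cy)=(0.3288,0.9444)
member 1 (0-2): L=4.2550, (cx,cy)=(1.0000,0.0000)
member 2 (1-2): L=5.5569, (cx,cy)=(0.4558,-0.8901)
member 3 (1-3): L=4.2988, (cx,cy)=(0.9952,0.0982)
member 4 (2-3): L=5.6445, (cx,cy)=(0.3092,0.9510)
solve A·x = −loads:
  F[0-1] = +531.6219 N (tension)
  F[0-2] = +46.7817 N (tension)
  F[1-2] = -518.5068 N (compression)
  F[1-3] = +413.1452 N (tension)
  F[2-3] = -613.1960 N (compression)
  Rx@0 = -221.5800 N
  Ry@0 = -502.0631 N
  Ry@2 = +1044.6631 N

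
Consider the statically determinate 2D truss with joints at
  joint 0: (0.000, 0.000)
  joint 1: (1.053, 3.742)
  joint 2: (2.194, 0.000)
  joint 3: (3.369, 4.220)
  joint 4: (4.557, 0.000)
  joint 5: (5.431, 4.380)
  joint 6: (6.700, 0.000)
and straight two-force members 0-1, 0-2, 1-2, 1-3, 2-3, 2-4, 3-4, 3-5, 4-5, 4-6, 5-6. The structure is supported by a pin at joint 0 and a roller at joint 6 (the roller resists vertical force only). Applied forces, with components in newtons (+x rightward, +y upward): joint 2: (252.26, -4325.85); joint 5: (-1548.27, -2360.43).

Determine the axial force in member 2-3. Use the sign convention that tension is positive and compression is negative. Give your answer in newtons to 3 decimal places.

471.962

N=7 nodes, M=11 members, R=3 reactions → 2N=14, M+R=14
member 0 (0-1): L=3.8873, (cx,cy)=(0.2709,0.9626)
member 1 (0-2): L=2.1940, (cx,cy)=(1.0000,0.0000)
member 2 (1-2): L=3.9121, (cx,cy)=(0.2917,-0.9565)
member 3 (1-3): L=2.3648, (cx,cy)=(0.9794,0.2021)
member 4 (2-3): L=4.3805, (cx,cy)=(0.2682,0.9634)
member 5 (2-4): L=2.3630, (cx,cy)=(1.0000,0.0000)
member 6 (3-4): L=4.3840, (cx,cy)=(0.2710,-0.9626)
member 7 (3-5): L=2.0682, (cx,cy)=(0.9970,0.0774)
member 8 (4-5): L=4.4663, (cx,cy)=(0.1957,0.9807)
member 9 (4-6): L=2.1430, (cx,cy)=(1.0000,0.0000)
member 10 (5-6): L=4.5601, (cx,cy)=(0.2783,-0.9605)
solve A·x = −loads:
  F[0-1] = -4538.1889 N (compression)
  F[0-2] = -66.7069 N (compression)
  F[1-2] = +4047.1448 N (tension)
  F[1-3] = -2460.4809 N (compression)
  F[2-3] = +471.9622 N (tension)
  F[2-4] = +734.8277 N (tension)
  F[3-4] = -136.7262 N (compression)
  F[3-5] = -2252.7987 N (compression)
  F[4-5] = +134.2050 N (tension)
  F[4-6] = +671.5152 N (tension)
  F[5-6] = -2413.0771 N (compression)
  Rx@0 = +1296.0100 N
  Ry@0 = +4368.5207 N
  Ry@6 = +2317.7593 N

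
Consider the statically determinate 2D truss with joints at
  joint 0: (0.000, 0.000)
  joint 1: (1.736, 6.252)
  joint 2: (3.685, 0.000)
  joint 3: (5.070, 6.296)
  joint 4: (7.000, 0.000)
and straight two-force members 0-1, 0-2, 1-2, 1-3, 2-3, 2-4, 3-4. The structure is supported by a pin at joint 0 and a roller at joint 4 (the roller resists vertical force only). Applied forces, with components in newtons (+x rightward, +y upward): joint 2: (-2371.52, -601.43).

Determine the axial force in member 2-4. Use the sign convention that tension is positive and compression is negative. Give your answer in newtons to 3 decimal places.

97.055

N=5 nodes, M=7 members, R=3 reactions → 2N=10, M+R=10
member 0 (0-1): L=6.4885, (cx,cy)=(0.2675,0.9635)
member 1 (0-2): L=3.6850, (cx,cy)=(1.0000,0.0000)
member 2 (1-2): L=6.5487, (cx,cy)=(0.2976,-0.9547)
member 3 (1-3): L=3.3343, (cx,cy)=(0.9999,0.0132)
member 4 (2-3): L=6.4465, (cx,cy)=(0.2148,0.9766)
member 5 (2-4): L=3.3150, (cx,cy)=(1.0000,0.0000)
member 6 (3-4): L=6.5852, (cx,cy)=(0.2931,-0.9561)
solve A·x = −loads:
  F[0-1] = -295.5962 N (compression)
  F[0-2] = -2292.4337 N (compression)
  F[1-2] = +296.0277 N (tension)
  F[1-3] = -167.2029 N (compression)
  F[2-3] = +326.4393 N (tension)
  F[2-4] = +97.0548 N (tension)
  F[3-4] = -331.1518 N (compression)
  Rx@0 = +2371.5200 N
  Ry@0 = +284.8201 N
  Ry@4 = +316.6099 N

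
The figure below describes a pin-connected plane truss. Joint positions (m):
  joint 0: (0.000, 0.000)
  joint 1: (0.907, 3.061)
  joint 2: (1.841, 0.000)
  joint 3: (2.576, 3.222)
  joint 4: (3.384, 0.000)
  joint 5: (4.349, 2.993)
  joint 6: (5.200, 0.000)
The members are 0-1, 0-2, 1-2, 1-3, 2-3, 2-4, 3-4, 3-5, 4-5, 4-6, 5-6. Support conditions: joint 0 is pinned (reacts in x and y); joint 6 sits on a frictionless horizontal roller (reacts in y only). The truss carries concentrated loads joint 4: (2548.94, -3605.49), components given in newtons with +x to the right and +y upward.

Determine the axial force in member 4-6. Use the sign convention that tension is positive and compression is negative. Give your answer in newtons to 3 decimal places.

667.136

N=7 nodes, M=11 members, R=3 reactions → 2N=14, M+R=14
member 0 (0-1): L=3.1925, (cx,cy)=(0.2841,0.9588)
member 1 (0-2): L=1.8410, (cx,cy)=(1.0000,0.0000)
member 2 (1-2): L=3.2003, (cx,cy)=(0.2918,-0.9565)
member 3 (1-3): L=1.6767, (cx,cy)=(0.9954,0.0960)
member 4 (2-3): L=3.3048, (cx,cy)=(0.2224,0.9750)
member 5 (2-4): L=1.5430, (cx,cy)=(1.0000,0.0000)
member 6 (3-4): L=3.3218, (cx,cy)=(0.2432,-0.9700)
member 7 (3-5): L=1.7877, (cx,cy)=(0.9918,-0.1281)
member 8 (4-5): L=3.1447, (cx,cy)=(0.3069,0.9518)
member 9 (4-6): L=1.8160, (cx,cy)=(1.0000,0.0000)
member 10 (5-6): L=3.1116, (cx,cy)=(0.2735,-0.9619)
solve A·x = −loads:
  F[0-1] = -1313.2610 N (compression)
  F[0-2] = +2922.0361 N (tension)
  F[1-2] = +1242.2654 N (tension)
  F[1-3] = -739.0604 N (compression)
  F[2-3] = -1218.7075 N (compression)
  F[2-4] = +3555.6332 N (tension)
  F[3-4] = +1480.1292 N (tension)
  F[3-5] = -1378.0784 N (compression)
  F[4-5] = +2279.8089 N (tension)
  F[4-6] = +667.1357 N (tension)
  F[5-6] = -2439.3422 N (compression)
  Rx@0 = -2548.9400 N
  Ry@0 = +1259.1480 N
  Ry@6 = +2346.3420 N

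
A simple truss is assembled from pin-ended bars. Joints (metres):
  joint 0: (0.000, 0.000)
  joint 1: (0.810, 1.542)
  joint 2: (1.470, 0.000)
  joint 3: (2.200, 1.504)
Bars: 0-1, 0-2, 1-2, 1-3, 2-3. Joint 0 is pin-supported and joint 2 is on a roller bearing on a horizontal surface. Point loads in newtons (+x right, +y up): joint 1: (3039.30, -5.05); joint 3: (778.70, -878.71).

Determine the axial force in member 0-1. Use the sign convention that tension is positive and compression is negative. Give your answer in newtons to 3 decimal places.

N=4 nodes, M=5 members, R=3 reactions → 2N=8, M+R=8
member 0 (0-1): L=1.7418, (cx,cy)=(0.4650,0.8853)
member 1 (0-2): L=1.4700, (cx,cy)=(1.0000,0.0000)
member 2 (1-2): L=1.6773, (cx,cy)=(0.3935,-0.9193)
member 3 (1-3): L=1.3905, (cx,cy)=(0.9996,-0.0273)
member 4 (2-3): L=1.6718, (cx,cy)=(0.4367,0.8996)
solve A·x = −loads:
  F[0-1] = +4991.5457 N (tension)
  F[0-2] = +1496.7495 N (tension)
  F[1-2] = -4847.5955 N (compression)
  F[1-3] = +1189.8633 N (tension)
  F[2-3] = -940.6027 N (compression)
  Rx@0 = -3818.0000 N
  Ry@0 = -4418.9733 N
  Ry@2 = +5302.7333 N

4991.546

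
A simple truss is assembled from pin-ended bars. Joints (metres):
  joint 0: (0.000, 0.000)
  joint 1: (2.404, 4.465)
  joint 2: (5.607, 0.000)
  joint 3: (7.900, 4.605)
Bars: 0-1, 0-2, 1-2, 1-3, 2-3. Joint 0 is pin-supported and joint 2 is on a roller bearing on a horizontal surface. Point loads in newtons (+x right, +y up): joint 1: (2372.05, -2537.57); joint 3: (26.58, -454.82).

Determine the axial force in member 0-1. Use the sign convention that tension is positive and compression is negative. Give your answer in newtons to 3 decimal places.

735.009

N=4 nodes, M=5 members, R=3 reactions → 2N=8, M+R=8
member 0 (0-1): L=5.0710, (cx,cy)=(0.4741,0.8805)
member 1 (0-2): L=5.6070, (cx,cy)=(1.0000,0.0000)
member 2 (1-2): L=5.4950, (cx,cy)=(0.5829,-0.8126)
member 3 (1-3): L=5.4978, (cx,cy)=(0.9997,0.0255)
member 4 (2-3): L=5.1443, (cx,cy)=(0.4457,0.8952)
solve A·x = −loads:
  F[0-1] = +735.0086 N (tension)
  F[0-2] = +2050.1885 N (tension)
  F[1-2] = -3911.3945 N (compression)
  F[1-3] = +256.3858 N (tension)
  F[2-3] = -515.3787 N (compression)
  Rx@0 = -2398.6300 N
  Ry@0 = -647.1678 N
  Ry@2 = +3639.5578 N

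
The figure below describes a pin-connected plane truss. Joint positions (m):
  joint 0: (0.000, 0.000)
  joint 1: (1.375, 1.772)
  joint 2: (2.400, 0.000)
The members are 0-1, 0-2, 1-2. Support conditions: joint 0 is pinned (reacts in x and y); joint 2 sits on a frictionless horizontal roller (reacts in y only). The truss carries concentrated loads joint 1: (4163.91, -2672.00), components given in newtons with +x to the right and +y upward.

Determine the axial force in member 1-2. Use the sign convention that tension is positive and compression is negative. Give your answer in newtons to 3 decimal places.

N=3 nodes, M=3 members, R=3 reactions → 2N=6, M+R=6
member 0 (0-1): L=2.2429, (cx,cy)=(0.6130,0.7900)
member 1 (0-2): L=2.4000, (cx,cy)=(1.0000,0.0000)
member 2 (1-2): L=2.0471, (cx,cy)=(0.5007,-0.8656)
solve A·x = −loads:
  F[0-1] = +2446.9236 N (tension)
  F[0-2] = +2663.8355 N (tension)
  F[1-2] = -5320.1284 N (compression)
  Rx@0 = -4163.9100 N
  Ry@0 = -1933.1869 N
  Ry@2 = +4605.1869 N

-5320.128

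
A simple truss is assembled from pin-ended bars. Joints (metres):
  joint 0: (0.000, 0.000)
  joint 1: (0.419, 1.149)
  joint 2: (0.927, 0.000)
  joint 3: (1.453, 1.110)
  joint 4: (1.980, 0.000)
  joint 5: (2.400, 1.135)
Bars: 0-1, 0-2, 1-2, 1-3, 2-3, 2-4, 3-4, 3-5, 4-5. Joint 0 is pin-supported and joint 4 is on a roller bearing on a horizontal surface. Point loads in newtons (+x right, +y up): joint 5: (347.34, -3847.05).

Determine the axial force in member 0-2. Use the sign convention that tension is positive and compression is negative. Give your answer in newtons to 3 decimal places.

-22.849

N=6 nodes, M=9 members, R=3 reactions → 2N=12, M+R=12
member 0 (0-1): L=1.2230, (cx,cy)=(0.3426,0.9395)
member 1 (0-2): L=0.9270, (cx,cy)=(1.0000,0.0000)
member 2 (1-2): L=1.2563, (cx,cy)=(0.4044,-0.9146)
member 3 (1-3): L=1.0347, (cx,cy)=(0.9993,-0.0377)
member 4 (2-3): L=1.2283, (cx,cy)=(0.4282,0.9037)
member 5 (2-4): L=1.0530, (cx,cy)=(1.0000,0.0000)
member 6 (3-4): L=1.2288, (cx,cy)=(0.4289,-0.9034)
member 7 (3-5): L=0.9473, (cx,cy)=(0.9997,0.0264)
member 8 (4-5): L=1.2102, (cx,cy)=(0.3470,0.9378)
solve A·x = −loads:
  F[0-1] = +1080.5387 N (tension)
  F[0-2] = -22.8487 N (compression)
  F[1-2] = -1144.2872 N (compression)
  F[1-3] = +833.4908 N (tension)
  F[2-3] = +1158.1225 N (tension)
  F[2-4] = -981.4971 N (compression)
  F[3-4] = -1071.4880 N (compression)
  F[3-5] = +1789.0115 N (tension)
  F[4-5] = -4152.3363 N (compression)
  Rx@0 = -347.3400 N
  Ry@0 = -1015.1474 N
  Ry@4 = +4862.1974 N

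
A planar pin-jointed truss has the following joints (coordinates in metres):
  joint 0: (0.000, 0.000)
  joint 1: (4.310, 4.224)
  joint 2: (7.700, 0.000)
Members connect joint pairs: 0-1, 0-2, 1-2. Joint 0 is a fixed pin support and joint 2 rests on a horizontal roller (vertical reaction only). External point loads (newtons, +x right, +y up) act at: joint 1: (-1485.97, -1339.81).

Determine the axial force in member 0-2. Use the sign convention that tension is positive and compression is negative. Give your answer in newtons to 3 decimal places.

-52.339

N=3 nodes, M=3 members, R=3 reactions → 2N=6, M+R=6
member 0 (0-1): L=6.0348, (cx,cy)=(0.7142,0.6999)
member 1 (0-2): L=7.7000, (cx,cy)=(1.0000,0.0000)
member 2 (1-2): L=5.4161, (cx,cy)=(0.6259,-0.7799)
solve A·x = −loads:
  F[0-1] = -2007.3350 N (compression)
  F[0-2] = -52.3388 N (compression)
  F[1-2] = +83.6203 N (tension)
  Rx@0 = +1485.9700 N
  Ry@0 = +1405.0251 N
  Ry@2 = -65.2151 N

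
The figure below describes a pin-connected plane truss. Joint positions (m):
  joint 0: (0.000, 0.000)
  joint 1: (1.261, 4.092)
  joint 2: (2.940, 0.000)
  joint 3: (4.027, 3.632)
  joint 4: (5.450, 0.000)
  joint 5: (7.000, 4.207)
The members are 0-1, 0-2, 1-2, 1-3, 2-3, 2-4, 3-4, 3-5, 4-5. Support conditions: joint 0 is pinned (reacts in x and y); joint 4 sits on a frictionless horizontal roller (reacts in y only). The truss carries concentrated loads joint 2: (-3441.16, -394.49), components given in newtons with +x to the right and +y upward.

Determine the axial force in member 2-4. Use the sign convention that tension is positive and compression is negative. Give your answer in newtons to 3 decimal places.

83.377

N=6 nodes, M=9 members, R=3 reactions → 2N=12, M+R=12
member 0 (0-1): L=4.2819, (cx,cy)=(0.2945,0.9557)
member 1 (0-2): L=2.9400, (cx,cy)=(1.0000,0.0000)
member 2 (1-2): L=4.4231, (cx,cy)=(0.3796,-0.9252)
member 3 (1-3): L=2.8040, (cx,cy)=(0.9865,-0.1641)
member 4 (2-3): L=3.7912, (cx,cy)=(0.2867,0.9580)
member 5 (2-4): L=2.5100, (cx,cy)=(1.0000,0.0000)
member 6 (3-4): L=3.9008, (cx,cy)=(0.3648,-0.9311)
member 7 (3-5): L=3.0281, (cx,cy)=(0.9818,0.1899)
member 8 (4-5): L=4.4835, (cx,cy)=(0.3457,0.9383)
solve A·x = −loads:
  F[0-1] = -190.1136 N (compression)
  F[0-2] = -3385.1723 N (compression)
  F[1-2] = +221.5650 N (tension)
  F[1-3] = -142.0181 N (compression)
  F[2-3] = +197.8144 N (tension)
  F[2-4] = +83.3769 N (tension)
  F[3-4] = -228.5579 N (compression)
  F[3-5] = +0.0000 N (tension)
  F[4-5] = -0.0000 N (compression)
  Rx@0 = +3441.1600 N
  Ry@0 = +181.6826 N
  Ry@4 = +212.8074 N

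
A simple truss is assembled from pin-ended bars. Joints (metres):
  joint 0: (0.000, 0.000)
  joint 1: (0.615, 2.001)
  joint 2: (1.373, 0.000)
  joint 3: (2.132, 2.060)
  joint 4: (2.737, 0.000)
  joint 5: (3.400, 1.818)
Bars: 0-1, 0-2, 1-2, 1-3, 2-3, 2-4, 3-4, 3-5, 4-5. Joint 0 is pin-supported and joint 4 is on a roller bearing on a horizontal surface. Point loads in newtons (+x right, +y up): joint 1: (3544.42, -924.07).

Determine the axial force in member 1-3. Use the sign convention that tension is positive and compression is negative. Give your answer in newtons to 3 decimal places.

-1881.641

N=6 nodes, M=9 members, R=3 reactions → 2N=12, M+R=12
member 0 (0-1): L=2.0934, (cx,cy)=(0.2938,0.9559)
member 1 (0-2): L=1.3730, (cx,cy)=(1.0000,0.0000)
member 2 (1-2): L=2.1398, (cx,cy)=(0.3542,-0.9352)
member 3 (1-3): L=1.5181, (cx,cy)=(0.9992,0.0389)
member 4 (2-3): L=2.1954, (cx,cy)=(0.3457,0.9383)
member 5 (2-4): L=1.3640, (cx,cy)=(1.0000,0.0000)
member 6 (3-4): L=2.1470, (cx,cy)=(0.2818,-0.9595)
member 7 (3-5): L=1.2909, (cx,cy)=(0.9823,-0.1875)
member 8 (4-5): L=1.9351, (cx,cy)=(0.3426,0.9395)
solve A·x = −loads:
  F[0-1] = +1961.4195 N (tension)
  F[0-2] = +2968.1869 N (tension)
  F[1-2] = -3071.2239 N (compression)
  F[1-3] = -1881.6407 N (compression)
  F[2-3] = +3060.8059 N (tension)
  F[2-4] = +822.0176 N (tension)
  F[3-4] = -2917.1484 N (compression)
  F[3-5] = -0.0000 N (compression)
  F[4-5] = +0.0000 N (tension)
  Rx@0 = -3544.4200 N
  Ry@0 = -1874.8659 N
  Ry@4 = +2798.9359 N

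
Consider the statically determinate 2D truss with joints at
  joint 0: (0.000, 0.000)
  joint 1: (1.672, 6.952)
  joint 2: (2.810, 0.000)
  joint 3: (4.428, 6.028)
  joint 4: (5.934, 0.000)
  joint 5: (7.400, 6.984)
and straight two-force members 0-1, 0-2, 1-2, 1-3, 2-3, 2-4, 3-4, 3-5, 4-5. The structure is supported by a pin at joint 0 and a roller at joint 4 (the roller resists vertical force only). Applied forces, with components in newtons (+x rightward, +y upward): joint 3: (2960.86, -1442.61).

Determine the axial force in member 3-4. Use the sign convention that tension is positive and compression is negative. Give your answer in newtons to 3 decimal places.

N=6 nodes, M=9 members, R=3 reactions → 2N=12, M+R=12
member 0 (0-1): L=7.1502, (cx,cy)=(0.2338,0.9723)
member 1 (0-2): L=2.8100, (cx,cy)=(1.0000,0.0000)
member 2 (1-2): L=7.0445, (cx,cy)=(0.1615,-0.9869)
member 3 (1-3): L=2.9068, (cx,cy)=(0.9481,-0.3179)
member 4 (2-3): L=6.2414, (cx,cy)=(0.2592,0.9658)
member 5 (2-4): L=3.1240, (cx,cy)=(1.0000,0.0000)
member 6 (3-4): L=6.2133, (cx,cy)=(0.2424,-0.9702)
member 7 (3-5): L=3.1220, (cx,cy)=(0.9520,0.3062)
member 8 (4-5): L=7.1362, (cx,cy)=(0.2054,0.9787)
solve A·x = −loads:
  F[0-1] = +2716.9669 N (tension)
  F[0-2] = +2325.5288 N (tension)
  F[1-2] = -3060.6107 N (compression)
  F[1-3] = +1191.5586 N (tension)
  F[2-3] = +3127.3235 N (tension)
  F[2-4] = +1020.3850 N (tension)
  F[3-4] = -4209.7845 N (compression)
  F[3-5] = -0.0000 N (compression)
  F[4-5] = +0.0000 N (tension)
  Rx@0 = -2960.8600 N
  Ry@0 = -2641.6403 N
  Ry@4 = +4084.2503 N

-4209.785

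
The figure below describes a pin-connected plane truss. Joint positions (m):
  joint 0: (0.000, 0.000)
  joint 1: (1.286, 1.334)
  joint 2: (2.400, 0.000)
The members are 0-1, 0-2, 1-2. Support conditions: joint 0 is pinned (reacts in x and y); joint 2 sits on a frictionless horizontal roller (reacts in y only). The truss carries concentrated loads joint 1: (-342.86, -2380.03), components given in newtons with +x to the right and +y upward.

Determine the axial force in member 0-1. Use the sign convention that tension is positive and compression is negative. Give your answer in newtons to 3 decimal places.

N=3 nodes, M=3 members, R=3 reactions → 2N=6, M+R=6
member 0 (0-1): L=1.8529, (cx,cy)=(0.6940,0.7199)
member 1 (0-2): L=2.4000, (cx,cy)=(1.0000,0.0000)
member 2 (1-2): L=1.7380, (cx,cy)=(0.6410,-0.7676)
solve A·x = −loads:
  F[0-1] = -1799.1812 N (compression)
  F[0-2] = +905.8360 N (tension)
  F[1-2] = -1413.2127 N (compression)
  Rx@0 = +342.8600 N
  Ry@0 = +1295.3036 N
  Ry@2 = +1084.7264 N

-1799.181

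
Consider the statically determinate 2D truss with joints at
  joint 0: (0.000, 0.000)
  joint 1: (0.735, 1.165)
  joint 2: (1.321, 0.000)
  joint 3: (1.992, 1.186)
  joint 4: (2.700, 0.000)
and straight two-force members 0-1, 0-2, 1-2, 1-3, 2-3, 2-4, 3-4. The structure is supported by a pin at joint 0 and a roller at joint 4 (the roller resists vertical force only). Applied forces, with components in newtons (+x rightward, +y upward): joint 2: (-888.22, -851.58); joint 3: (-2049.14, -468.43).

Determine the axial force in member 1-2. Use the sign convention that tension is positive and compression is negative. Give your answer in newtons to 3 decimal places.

N=5 nodes, M=7 members, R=3 reactions → 2N=10, M+R=10
member 0 (0-1): L=1.3775, (cx,cy)=(0.5336,0.8457)
member 1 (0-2): L=1.3210, (cx,cy)=(1.0000,0.0000)
member 2 (1-2): L=1.3041, (cx,cy)=(0.4494,-0.8934)
member 3 (1-3): L=1.2572, (cx,cy)=(0.9999,0.0167)
member 4 (2-3): L=1.3627, (cx,cy)=(0.4924,0.8704)
member 5 (2-4): L=1.3790, (cx,cy)=(1.0000,0.0000)
member 6 (3-4): L=1.3813, (cx,cy)=(0.5126,-0.8586)
solve A·x = −loads:
  F[0-1] = -1723.7686 N (compression)
  F[0-2] = -2017.5860 N (compression)
  F[1-2] = +1601.2585 N (tension)
  F[1-3] = -1639.5433 N (compression)
  F[2-3] = -665.1356 N (compression)
  F[2-4] = -82.2994 N (compression)
  F[3-4] = +160.5597 N (tension)
  Rx@0 = +2937.3600 N
  Ry@0 = +1457.8731 N
  Ry@4 = -137.8631 N

1601.258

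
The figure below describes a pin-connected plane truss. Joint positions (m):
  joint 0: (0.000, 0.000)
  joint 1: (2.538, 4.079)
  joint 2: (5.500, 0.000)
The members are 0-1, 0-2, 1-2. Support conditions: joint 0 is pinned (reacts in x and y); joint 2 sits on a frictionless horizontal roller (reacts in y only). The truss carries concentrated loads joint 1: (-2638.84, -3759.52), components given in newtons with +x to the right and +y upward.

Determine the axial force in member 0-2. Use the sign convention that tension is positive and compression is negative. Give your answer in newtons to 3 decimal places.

N=3 nodes, M=3 members, R=3 reactions → 2N=6, M+R=6
member 0 (0-1): L=4.8041, (cx,cy)=(0.5283,0.8491)
member 1 (0-2): L=5.5000, (cx,cy)=(1.0000,0.0000)
member 2 (1-2): L=5.0410, (cx,cy)=(0.5876,-0.8092)
solve A·x = −loads:
  F[0-1] = -4689.5727 N (compression)
  F[0-2] = -161.3612 N (compression)
  F[1-2] = +274.6191 N (tension)
  Rx@0 = +2638.8400 N
  Ry@0 = +3981.7321 N
  Ry@2 = -222.2121 N

-161.361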